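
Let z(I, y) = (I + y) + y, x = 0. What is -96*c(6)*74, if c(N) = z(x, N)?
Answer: -85248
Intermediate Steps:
z(I, y) = I + 2*y
c(N) = 2*N (c(N) = 0 + 2*N = 2*N)
-96*c(6)*74 = -192*6*74 = -96*12*74 = -1152*74 = -85248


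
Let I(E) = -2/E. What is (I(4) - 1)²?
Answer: 9/4 ≈ 2.2500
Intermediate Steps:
(I(4) - 1)² = (-2/4 - 1)² = (-2*¼ - 1)² = (-½ - 1)² = (-3/2)² = 9/4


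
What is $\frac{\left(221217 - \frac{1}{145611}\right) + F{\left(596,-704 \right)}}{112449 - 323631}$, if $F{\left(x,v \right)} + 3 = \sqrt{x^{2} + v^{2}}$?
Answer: $- \frac{55825289}{53293626} - \frac{2 \sqrt{53177}}{105591} \approx -1.0519$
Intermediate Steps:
$F{\left(x,v \right)} = -3 + \sqrt{v^{2} + x^{2}}$ ($F{\left(x,v \right)} = -3 + \sqrt{x^{2} + v^{2}} = -3 + \sqrt{v^{2} + x^{2}}$)
$\frac{\left(221217 - \frac{1}{145611}\right) + F{\left(596,-704 \right)}}{112449 - 323631} = \frac{\left(221217 - \frac{1}{145611}\right) - \left(3 - \sqrt{\left(-704\right)^{2} + 596^{2}}\right)}{112449 - 323631} = \frac{\left(221217 - \frac{1}{145611}\right) - \left(3 - \sqrt{495616 + 355216}\right)}{-211182} = \left(\left(221217 - \frac{1}{145611}\right) - \left(3 - \sqrt{850832}\right)\right) \left(- \frac{1}{211182}\right) = \left(\frac{32211628586}{145611} - \left(3 - 4 \sqrt{53177}\right)\right) \left(- \frac{1}{211182}\right) = \left(\frac{32211191753}{145611} + 4 \sqrt{53177}\right) \left(- \frac{1}{211182}\right) = - \frac{55825289}{53293626} - \frac{2 \sqrt{53177}}{105591}$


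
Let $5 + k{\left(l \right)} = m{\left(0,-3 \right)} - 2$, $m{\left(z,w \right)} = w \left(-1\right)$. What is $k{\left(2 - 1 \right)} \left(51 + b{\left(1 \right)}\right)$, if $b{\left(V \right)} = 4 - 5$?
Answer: $-200$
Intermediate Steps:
$b{\left(V \right)} = -1$ ($b{\left(V \right)} = 4 - 5 = -1$)
$m{\left(z,w \right)} = - w$
$k{\left(l \right)} = -4$ ($k{\left(l \right)} = -5 - -1 = -5 + \left(3 - 2\right) = -5 + 1 = -4$)
$k{\left(2 - 1 \right)} \left(51 + b{\left(1 \right)}\right) = - 4 \left(51 - 1\right) = \left(-4\right) 50 = -200$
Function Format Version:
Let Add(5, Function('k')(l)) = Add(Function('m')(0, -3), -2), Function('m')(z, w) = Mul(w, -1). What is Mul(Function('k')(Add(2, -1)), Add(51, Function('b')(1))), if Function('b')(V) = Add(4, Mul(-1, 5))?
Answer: -200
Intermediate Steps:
Function('b')(V) = -1 (Function('b')(V) = Add(4, -5) = -1)
Function('m')(z, w) = Mul(-1, w)
Function('k')(l) = -4 (Function('k')(l) = Add(-5, Add(Mul(-1, -3), -2)) = Add(-5, Add(3, -2)) = Add(-5, 1) = -4)
Mul(Function('k')(Add(2, -1)), Add(51, Function('b')(1))) = Mul(-4, Add(51, -1)) = Mul(-4, 50) = -200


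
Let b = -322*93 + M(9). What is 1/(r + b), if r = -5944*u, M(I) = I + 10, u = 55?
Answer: -1/356847 ≈ -2.8023e-6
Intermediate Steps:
M(I) = 10 + I
b = -29927 (b = -322*93 + (10 + 9) = -29946 + 19 = -29927)
r = -326920 (r = -5944*55 = -326920)
1/(r + b) = 1/(-326920 - 29927) = 1/(-356847) = -1/356847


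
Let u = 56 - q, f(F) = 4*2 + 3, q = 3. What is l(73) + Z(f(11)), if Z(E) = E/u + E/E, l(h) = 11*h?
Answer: 42623/53 ≈ 804.21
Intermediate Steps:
f(F) = 11 (f(F) = 8 + 3 = 11)
u = 53 (u = 56 - 1*3 = 56 - 3 = 53)
Z(E) = 1 + E/53 (Z(E) = E/53 + E/E = E*(1/53) + 1 = E/53 + 1 = 1 + E/53)
l(73) + Z(f(11)) = 11*73 + (1 + (1/53)*11) = 803 + (1 + 11/53) = 803 + 64/53 = 42623/53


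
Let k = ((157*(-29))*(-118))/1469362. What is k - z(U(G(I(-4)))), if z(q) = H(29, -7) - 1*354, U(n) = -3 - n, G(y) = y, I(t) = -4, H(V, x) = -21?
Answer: 275774002/734681 ≈ 375.37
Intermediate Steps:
k = 268627/734681 (k = -4553*(-118)*(1/1469362) = 537254*(1/1469362) = 268627/734681 ≈ 0.36564)
z(q) = -375 (z(q) = -21 - 1*354 = -21 - 354 = -375)
k - z(U(G(I(-4)))) = 268627/734681 - 1*(-375) = 268627/734681 + 375 = 275774002/734681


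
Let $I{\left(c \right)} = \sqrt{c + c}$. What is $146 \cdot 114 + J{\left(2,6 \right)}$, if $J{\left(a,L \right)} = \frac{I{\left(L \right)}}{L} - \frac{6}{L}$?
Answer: $16643 + \frac{\sqrt{3}}{3} \approx 16644.0$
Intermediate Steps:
$I{\left(c \right)} = \sqrt{2} \sqrt{c}$ ($I{\left(c \right)} = \sqrt{2 c} = \sqrt{2} \sqrt{c}$)
$J{\left(a,L \right)} = - \frac{6}{L} + \frac{\sqrt{2}}{\sqrt{L}}$ ($J{\left(a,L \right)} = \frac{\sqrt{2} \sqrt{L}}{L} - \frac{6}{L} = \frac{\sqrt{2}}{\sqrt{L}} - \frac{6}{L} = - \frac{6}{L} + \frac{\sqrt{2}}{\sqrt{L}}$)
$146 \cdot 114 + J{\left(2,6 \right)} = 146 \cdot 114 + \frac{-6 + \sqrt{2} \sqrt{6}}{6} = 16644 + \frac{-6 + 2 \sqrt{3}}{6} = 16644 - \left(1 - \frac{\sqrt{3}}{3}\right) = 16643 + \frac{\sqrt{3}}{3}$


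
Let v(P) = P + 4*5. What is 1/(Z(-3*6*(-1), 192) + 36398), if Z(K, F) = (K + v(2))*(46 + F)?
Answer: 1/45918 ≈ 2.1778e-5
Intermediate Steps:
v(P) = 20 + P (v(P) = P + 20 = 20 + P)
Z(K, F) = (22 + K)*(46 + F) (Z(K, F) = (K + (20 + 2))*(46 + F) = (K + 22)*(46 + F) = (22 + K)*(46 + F))
1/(Z(-3*6*(-1), 192) + 36398) = 1/((1012 + 22*192 + 46*(-3*6*(-1)) + 192*(-3*6*(-1))) + 36398) = 1/((1012 + 4224 + 46*(-18*(-1)) + 192*(-18*(-1))) + 36398) = 1/((1012 + 4224 + 46*18 + 192*18) + 36398) = 1/((1012 + 4224 + 828 + 3456) + 36398) = 1/(9520 + 36398) = 1/45918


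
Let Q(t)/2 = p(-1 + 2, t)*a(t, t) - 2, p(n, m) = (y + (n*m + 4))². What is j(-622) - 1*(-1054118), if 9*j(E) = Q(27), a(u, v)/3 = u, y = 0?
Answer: 9642740/9 ≈ 1.0714e+6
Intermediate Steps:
a(u, v) = 3*u
p(n, m) = (4 + m*n)² (p(n, m) = (0 + (n*m + 4))² = (0 + (m*n + 4))² = (0 + (4 + m*n))² = (4 + m*n)²)
Q(t) = -4 + 6*t*(4 + t)² (Q(t) = 2*((4 + t*(-1 + 2))²*(3*t) - 2) = 2*((4 + t*1)²*(3*t) - 2) = 2*((4 + t)²*(3*t) - 2) = 2*(3*t*(4 + t)² - 2) = 2*(-2 + 3*t*(4 + t)²) = -4 + 6*t*(4 + t)²)
j(E) = 155678/9 (j(E) = (-4 + 6*27*(4 + 27)²)/9 = (-4 + 6*27*31²)/9 = (-4 + 6*27*961)/9 = (-4 + 155682)/9 = (⅑)*155678 = 155678/9)
j(-622) - 1*(-1054118) = 155678/9 - 1*(-1054118) = 155678/9 + 1054118 = 9642740/9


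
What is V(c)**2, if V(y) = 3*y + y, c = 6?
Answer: 576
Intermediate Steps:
V(y) = 4*y
V(c)**2 = (4*6)**2 = 24**2 = 576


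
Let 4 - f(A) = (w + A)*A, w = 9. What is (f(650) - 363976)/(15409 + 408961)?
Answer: -396161/212185 ≈ -1.8671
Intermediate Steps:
f(A) = 4 - A*(9 + A) (f(A) = 4 - (9 + A)*A = 4 - A*(9 + A))
(f(650) - 363976)/(15409 + 408961) = ((4 - 1*650² - 9*650) - 363976)/(15409 + 408961) = ((4 - 1*422500 - 5850) - 363976)/424370 = ((4 - 422500 - 5850) - 363976)*(1/424370) = (-428346 - 363976)*(1/424370) = -792322*1/424370 = -396161/212185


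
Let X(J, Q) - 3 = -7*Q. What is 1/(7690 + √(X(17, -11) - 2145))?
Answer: 1538/11827633 - I*√2065/59138165 ≈ 0.00013003 - 7.6841e-7*I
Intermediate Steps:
X(J, Q) = 3 - 7*Q
1/(7690 + √(X(17, -11) - 2145)) = 1/(7690 + √((3 - 7*(-11)) - 2145)) = 1/(7690 + √((3 + 77) - 2145)) = 1/(7690 + √(80 - 2145)) = 1/(7690 + √(-2065)) = 1/(7690 + I*√2065)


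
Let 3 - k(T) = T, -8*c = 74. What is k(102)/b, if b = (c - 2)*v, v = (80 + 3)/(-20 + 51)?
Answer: 1364/415 ≈ 3.2867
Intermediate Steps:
c = -37/4 (c = -1/8*74 = -37/4 ≈ -9.2500)
v = 83/31 ≈ 2.6774
k(T) = 3 - T
b = -3735/124 (b = (-37/4 - 2)*(83/31) = -45/4*83/31 = -3735/124 ≈ -30.121)
k(102)/b = (3 - 1*102)/(-3735/124) = (3 - 102)*(-124/3735) = -99*(-124/3735) = 1364/415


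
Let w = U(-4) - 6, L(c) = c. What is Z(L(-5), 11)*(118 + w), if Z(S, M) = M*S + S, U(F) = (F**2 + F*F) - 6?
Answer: -8280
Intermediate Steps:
U(F) = -6 + 2*F**2 (U(F) = (F**2 + F**2) - 6 = 2*F**2 - 6 = -6 + 2*F**2)
Z(S, M) = S + M*S
w = 20 (w = (-6 + 2*(-4)**2) - 6 = (-6 + 2*16) - 6 = (-6 + 32) - 6 = 26 - 6 = 20)
Z(L(-5), 11)*(118 + w) = (-5*(1 + 11))*(118 + 20) = -5*12*138 = -60*138 = -8280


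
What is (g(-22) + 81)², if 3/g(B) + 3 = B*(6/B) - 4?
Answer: 6084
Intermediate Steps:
g(B) = -3 (g(B) = 3/(-3 + (B*(6/B) - 4)) = 3/(-3 + (6 - 4)) = 3/(-3 + 2) = 3/(-1) = 3*(-1) = -3)
(g(-22) + 81)² = (-3 + 81)² = 78² = 6084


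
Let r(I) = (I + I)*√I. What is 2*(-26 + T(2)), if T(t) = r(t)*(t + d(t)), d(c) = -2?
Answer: -52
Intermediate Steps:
r(I) = 2*I^(3/2) (r(I) = (2*I)*√I = 2*I^(3/2))
T(t) = 2*t^(3/2)*(-2 + t) (T(t) = (2*t^(3/2))*(t - 2) = (2*t^(3/2))*(-2 + t) = 2*t^(3/2)*(-2 + t))
2*(-26 + T(2)) = 2*(-26 + 2*2^(3/2)*(-2 + 2)) = 2*(-26 + 2*(2*√2)*0) = 2*(-26 + 0) = 2*(-26) = -52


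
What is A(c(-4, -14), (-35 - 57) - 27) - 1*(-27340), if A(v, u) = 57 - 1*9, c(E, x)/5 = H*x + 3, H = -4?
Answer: 27388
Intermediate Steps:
c(E, x) = 15 - 20*x (c(E, x) = 5*(-4*x + 3) = 5*(3 - 4*x) = 15 - 20*x)
A(v, u) = 48 (A(v, u) = 57 - 9 = 48)
A(c(-4, -14), (-35 - 57) - 27) - 1*(-27340) = 48 - 1*(-27340) = 48 + 27340 = 27388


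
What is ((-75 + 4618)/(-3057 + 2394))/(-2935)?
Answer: 4543/1945905 ≈ 0.0023346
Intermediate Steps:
((-75 + 4618)/(-3057 + 2394))/(-2935) = (4543/(-663))*(-1/2935) = (4543*(-1/663))*(-1/2935) = -4543/663*(-1/2935) = 4543/1945905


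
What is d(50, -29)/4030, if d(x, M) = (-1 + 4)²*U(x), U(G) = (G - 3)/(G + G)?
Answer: 423/403000 ≈ 0.0010496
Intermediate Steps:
U(G) = (-3 + G)/(2*G) (U(G) = (-3 + G)/((2*G)) = (-3 + G)*(1/(2*G)) = (-3 + G)/(2*G))
d(x, M) = 9*(-3 + x)/(2*x) (d(x, M) = (-1 + 4)²*((-3 + x)/(2*x)) = 3²*((-3 + x)/(2*x)) = 9*((-3 + x)/(2*x)) = 9*(-3 + x)/(2*x))
d(50, -29)/4030 = ((9/2)*(-3 + 50)/50)/4030 = ((9/2)*(1/50)*47)*(1/4030) = (423/100)*(1/4030) = 423/403000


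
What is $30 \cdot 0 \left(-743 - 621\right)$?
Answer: $0$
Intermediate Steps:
$30 \cdot 0 \left(-743 - 621\right) = 0 \left(-1364\right) = 0$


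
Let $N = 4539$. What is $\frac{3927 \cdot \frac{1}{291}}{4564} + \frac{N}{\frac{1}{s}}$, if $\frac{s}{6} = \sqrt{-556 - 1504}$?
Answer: $\frac{187}{63244} + 54468 i \sqrt{515} \approx 0.0029568 + 1.2361 \cdot 10^{6} i$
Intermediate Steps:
$s = 12 i \sqrt{515}$ ($s = 6 \sqrt{-556 - 1504} = 6 \sqrt{-2060} = 6 \cdot 2 i \sqrt{515} = 12 i \sqrt{515} \approx 272.32 i$)
$\frac{3927 \cdot \frac{1}{291}}{4564} + \frac{N}{\frac{1}{s}} = \frac{3927 \cdot \frac{1}{291}}{4564} + \frac{4539}{\frac{1}{12 i \sqrt{515}}} = 3927 \cdot \frac{1}{291} \cdot \frac{1}{4564} + \frac{4539}{\left(- \frac{1}{6180}\right) i \sqrt{515}} = \frac{1309}{97} \cdot \frac{1}{4564} + 4539 \cdot 12 i \sqrt{515} = \frac{187}{63244} + 54468 i \sqrt{515}$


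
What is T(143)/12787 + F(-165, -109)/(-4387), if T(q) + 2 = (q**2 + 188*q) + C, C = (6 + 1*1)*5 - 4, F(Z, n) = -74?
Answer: 208723332/56096569 ≈ 3.7208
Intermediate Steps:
C = 31 (C = (6 + 1)*5 - 4 = 7*5 - 4 = 35 - 4 = 31)
T(q) = 29 + q**2 + 188*q (T(q) = -2 + ((q**2 + 188*q) + 31) = -2 + (31 + q**2 + 188*q) = 29 + q**2 + 188*q)
T(143)/12787 + F(-165, -109)/(-4387) = (29 + 143**2 + 188*143)/12787 - 74/(-4387) = (29 + 20449 + 26884)*(1/12787) - 74*(-1/4387) = 47362*(1/12787) + 74/4387 = 47362/12787 + 74/4387 = 208723332/56096569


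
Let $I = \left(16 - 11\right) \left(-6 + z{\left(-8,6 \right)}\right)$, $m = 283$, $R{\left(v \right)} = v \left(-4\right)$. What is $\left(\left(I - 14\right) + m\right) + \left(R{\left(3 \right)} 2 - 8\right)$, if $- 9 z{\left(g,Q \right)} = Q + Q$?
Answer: $\frac{601}{3} \approx 200.33$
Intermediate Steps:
$R{\left(v \right)} = - 4 v$
$z{\left(g,Q \right)} = - \frac{2 Q}{9}$ ($z{\left(g,Q \right)} = - \frac{Q + Q}{9} = - \frac{2 Q}{9}$)
$I = - \frac{110}{3}$ ($I = \left(16 - 11\right) \left(-6 - \frac{4}{3}\right) = 5 \left(-6 - \frac{4}{3}\right) = 5 \left(- \frac{22}{3}\right) = - \frac{110}{3} \approx -36.667$)
$\left(\left(I - 14\right) + m\right) + \left(R{\left(3 \right)} 2 - 8\right) = \left(\left(- \frac{110}{3} - 14\right) + 283\right) + \left(\left(-4\right) 3 \cdot 2 - 8\right) = \left(\left(- \frac{110}{3} - 14\right) + 283\right) - 32 = \left(- \frac{152}{3} + 283\right) - 32 = \frac{697}{3} - 32 = \frac{601}{3}$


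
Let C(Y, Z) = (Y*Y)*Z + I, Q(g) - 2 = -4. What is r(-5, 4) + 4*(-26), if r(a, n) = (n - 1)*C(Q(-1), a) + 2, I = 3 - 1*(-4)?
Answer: -141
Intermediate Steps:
Q(g) = -2 (Q(g) = 2 - 4 = -2)
I = 7 (I = 3 + 4 = 7)
C(Y, Z) = 7 + Z*Y² (C(Y, Z) = (Y*Y)*Z + 7 = Y²*Z + 7 = Z*Y² + 7 = 7 + Z*Y²)
r(a, n) = 2 + (-1 + n)*(7 + 4*a) (r(a, n) = (n - 1)*(7 + a*(-2)²) + 2 = (-1 + n)*(7 + a*4) + 2 = (-1 + n)*(7 + 4*a) + 2 = 2 + (-1 + n)*(7 + 4*a))
r(-5, 4) + 4*(-26) = (-5 - 4*(-5) + 4*(7 + 4*(-5))) + 4*(-26) = (-5 + 20 + 4*(7 - 20)) - 104 = (-5 + 20 + 4*(-13)) - 104 = (-5 + 20 - 52) - 104 = -37 - 104 = -141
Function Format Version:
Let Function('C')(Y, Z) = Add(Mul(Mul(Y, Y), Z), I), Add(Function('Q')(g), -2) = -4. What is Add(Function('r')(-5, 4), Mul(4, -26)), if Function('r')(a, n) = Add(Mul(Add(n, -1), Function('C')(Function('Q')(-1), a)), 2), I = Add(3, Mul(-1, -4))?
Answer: -141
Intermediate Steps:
Function('Q')(g) = -2 (Function('Q')(g) = Add(2, -4) = -2)
I = 7 (I = Add(3, 4) = 7)
Function('C')(Y, Z) = Add(7, Mul(Z, Pow(Y, 2))) (Function('C')(Y, Z) = Add(Mul(Mul(Y, Y), Z), 7) = Add(Mul(Pow(Y, 2), Z), 7) = Add(Mul(Z, Pow(Y, 2)), 7) = Add(7, Mul(Z, Pow(Y, 2))))
Function('r')(a, n) = Add(2, Mul(Add(-1, n), Add(7, Mul(4, a)))) (Function('r')(a, n) = Add(Mul(Add(n, -1), Add(7, Mul(a, Pow(-2, 2)))), 2) = Add(Mul(Add(-1, n), Add(7, Mul(a, 4))), 2) = Add(Mul(Add(-1, n), Add(7, Mul(4, a))), 2) = Add(2, Mul(Add(-1, n), Add(7, Mul(4, a)))))
Add(Function('r')(-5, 4), Mul(4, -26)) = Add(Add(-5, Mul(-4, -5), Mul(4, Add(7, Mul(4, -5)))), Mul(4, -26)) = Add(Add(-5, 20, Mul(4, Add(7, -20))), -104) = Add(Add(-5, 20, Mul(4, -13)), -104) = Add(Add(-5, 20, -52), -104) = Add(-37, -104) = -141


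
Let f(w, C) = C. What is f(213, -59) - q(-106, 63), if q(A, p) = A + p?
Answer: -16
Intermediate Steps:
f(213, -59) - q(-106, 63) = -59 - (-106 + 63) = -59 - 1*(-43) = -59 + 43 = -16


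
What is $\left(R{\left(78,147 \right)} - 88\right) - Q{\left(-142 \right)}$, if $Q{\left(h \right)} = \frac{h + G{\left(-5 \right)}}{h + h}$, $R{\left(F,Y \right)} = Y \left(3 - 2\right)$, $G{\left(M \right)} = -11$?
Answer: $\frac{16603}{284} \approx 58.461$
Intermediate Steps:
$R{\left(F,Y \right)} = Y$ ($R{\left(F,Y \right)} = Y 1 = Y$)
$Q{\left(h \right)} = \frac{-11 + h}{2 h}$ ($Q{\left(h \right)} = \frac{h - 11}{h + h} = \frac{-11 + h}{2 h}$)
$\left(R{\left(78,147 \right)} - 88\right) - Q{\left(-142 \right)} = \left(147 - 88\right) - \frac{-11 - 142}{2 \left(-142\right)} = \left(147 - 88\right) - \frac{1}{2} \left(- \frac{1}{142}\right) \left(-153\right) = 59 - \frac{153}{284} = \frac{16603}{284}$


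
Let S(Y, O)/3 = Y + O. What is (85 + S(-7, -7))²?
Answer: 1849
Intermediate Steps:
S(Y, O) = 3*O + 3*Y (S(Y, O) = 3*(Y + O) = 3*(O + Y) = 3*O + 3*Y)
(85 + S(-7, -7))² = (85 + (3*(-7) + 3*(-7)))² = (85 + (-21 - 21))² = (85 - 42)² = 43² = 1849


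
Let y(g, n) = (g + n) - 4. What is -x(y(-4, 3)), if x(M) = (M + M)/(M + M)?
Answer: -1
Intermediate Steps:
y(g, n) = -4 + g + n
x(M) = 1 (x(M) = (2*M)/((2*M)) = (2*M)*(1/(2*M)) = 1)
-x(y(-4, 3)) = -1*1 = -1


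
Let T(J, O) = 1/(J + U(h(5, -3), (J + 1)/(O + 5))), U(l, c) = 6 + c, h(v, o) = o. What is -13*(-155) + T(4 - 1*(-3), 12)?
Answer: 461452/229 ≈ 2015.1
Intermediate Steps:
T(J, O) = 1/(6 + J + (1 + J)/(5 + O)) (T(J, O) = 1/(J + (6 + (J + 1)/(O + 5))) = 1/(J + (6 + (1 + J)/(5 + O))) = 1/(6 + J + (1 + J)/(5 + O)))
-13*(-155) + T(4 - 1*(-3), 12) = -13*(-155) + (5 + 12)/(31 + (4 - 1*(-3)) + 6*12 + (4 - 1*(-3))*(5 + 12)) = 2015 + 17/(31 + (4 + 3) + 72 + (4 + 3)*17) = 2015 + 17/(31 + 7 + 72 + 7*17) = 2015 + 17/(31 + 7 + 72 + 119) = 2015 + 17/229 = 461452/229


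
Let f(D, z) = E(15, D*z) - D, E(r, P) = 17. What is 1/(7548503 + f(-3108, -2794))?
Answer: 1/7551628 ≈ 1.3242e-7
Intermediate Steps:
f(D, z) = 17 - D
1/(7548503 + f(-3108, -2794)) = 1/(7548503 + (17 - 1*(-3108))) = 1/(7548503 + (17 + 3108)) = 1/(7548503 + 3125) = 1/7551628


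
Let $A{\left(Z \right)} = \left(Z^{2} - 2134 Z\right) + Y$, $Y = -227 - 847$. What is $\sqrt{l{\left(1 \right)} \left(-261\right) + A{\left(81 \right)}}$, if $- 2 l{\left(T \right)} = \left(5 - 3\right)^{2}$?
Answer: $7 i \sqrt{3405} \approx 408.47 i$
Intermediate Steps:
$Y = -1074$
$A{\left(Z \right)} = -1074 + Z^{2} - 2134 Z$ ($A{\left(Z \right)} = \left(Z^{2} - 2134 Z\right) - 1074 = -1074 + Z^{2} - 2134 Z$)
$l{\left(T \right)} = -2$ ($l{\left(T \right)} = - \frac{\left(5 - 3\right)^{2}}{2} = - \frac{2^{2}}{2} = \left(- \frac{1}{2}\right) 4 = -2$)
$\sqrt{l{\left(1 \right)} \left(-261\right) + A{\left(81 \right)}} = \sqrt{\left(-2\right) \left(-261\right) - \left(173928 - 6561\right)} = \sqrt{522 - 167367} = \sqrt{-166845} = 7 i \sqrt{3405}$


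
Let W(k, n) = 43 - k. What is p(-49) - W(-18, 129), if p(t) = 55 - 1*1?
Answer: -7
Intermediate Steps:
p(t) = 54 (p(t) = 55 - 1 = 54)
p(-49) - W(-18, 129) = 54 - (43 - 1*(-18)) = 54 - (43 + 18) = 54 - 1*61 = 54 - 61 = -7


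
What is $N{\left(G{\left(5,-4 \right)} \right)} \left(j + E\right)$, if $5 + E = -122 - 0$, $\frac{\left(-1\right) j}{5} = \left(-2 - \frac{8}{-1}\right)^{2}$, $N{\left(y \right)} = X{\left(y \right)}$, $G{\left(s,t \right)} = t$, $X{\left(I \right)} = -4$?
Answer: $1228$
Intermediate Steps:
$N{\left(y \right)} = -4$
$j = -180$ ($j = - 5 \left(-2 - \frac{8}{-1}\right)^{2} = - 5 \left(-2 - -8\right)^{2} = - 5 \left(-2 + 8\right)^{2} = - 5 \cdot 6^{2} = \left(-5\right) 36 = -180$)
$E = -127$ ($E = -5 - 122 = -127$)
$N{\left(G{\left(5,-4 \right)} \right)} \left(j + E\right) = - 4 \left(-180 - 127\right) = \left(-4\right) \left(-307\right) = 1228$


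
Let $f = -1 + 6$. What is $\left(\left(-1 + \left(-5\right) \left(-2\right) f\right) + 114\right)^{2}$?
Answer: $26569$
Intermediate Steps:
$f = 5$
$\left(\left(-1 + \left(-5\right) \left(-2\right) f\right) + 114\right)^{2} = \left(\left(-1 + \left(-5\right) \left(-2\right) 5\right) + 114\right)^{2} = \left(\left(-1 + 10 \cdot 5\right) + 114\right)^{2} = \left(\left(-1 + 50\right) + 114\right)^{2} = \left(49 + 114\right)^{2} = 163^{2} = 26569$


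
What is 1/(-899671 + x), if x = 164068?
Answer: -1/735603 ≈ -1.3594e-6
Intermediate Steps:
1/(-899671 + x) = 1/(-899671 + 164068) = 1/(-735603) = -1/735603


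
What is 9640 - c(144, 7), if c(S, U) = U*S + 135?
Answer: 8497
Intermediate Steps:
c(S, U) = 135 + S*U (c(S, U) = S*U + 135 = 135 + S*U)
9640 - c(144, 7) = 9640 - (135 + 144*7) = 9640 - (135 + 1008) = 9640 - 1*1143 = 9640 - 1143 = 8497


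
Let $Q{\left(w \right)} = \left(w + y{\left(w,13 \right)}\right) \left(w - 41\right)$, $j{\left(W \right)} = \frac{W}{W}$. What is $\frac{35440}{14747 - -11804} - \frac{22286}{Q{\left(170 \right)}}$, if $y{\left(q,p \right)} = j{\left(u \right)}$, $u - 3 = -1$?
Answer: $\frac{190055374}{585688509} \approx 0.3245$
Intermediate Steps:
$u = 2$ ($u = 3 - 1 = 2$)
$j{\left(W \right)} = 1$
$y{\left(q,p \right)} = 1$
$Q{\left(w \right)} = \left(1 + w\right) \left(-41 + w\right)$ ($Q{\left(w \right)} = \left(w + 1\right) \left(w - 41\right) = \left(1 + w\right) \left(-41 + w\right)$)
$\frac{35440}{14747 - -11804} - \frac{22286}{Q{\left(170 \right)}} = \frac{35440}{14747 - -11804} - \frac{22286}{-41 + 170^{2} - 6800} = \frac{35440}{14747 + 11804} - \frac{22286}{-41 + 28900 - 6800} = \frac{35440}{26551} - \frac{22286}{22059} = \frac{190055374}{585688509}$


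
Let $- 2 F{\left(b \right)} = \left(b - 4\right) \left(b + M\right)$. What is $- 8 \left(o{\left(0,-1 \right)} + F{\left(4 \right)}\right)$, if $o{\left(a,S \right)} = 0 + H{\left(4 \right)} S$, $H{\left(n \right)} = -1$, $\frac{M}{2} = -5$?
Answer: $-8$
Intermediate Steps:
$M = -10$ ($M = 2 \left(-5\right) = -10$)
$F{\left(b \right)} = - \frac{\left(-10 + b\right) \left(-4 + b\right)}{2}$ ($F{\left(b \right)} = - \frac{\left(b - 4\right) \left(b - 10\right)}{2} = - \frac{\left(-4 + b\right) \left(-10 + b\right)}{2} = - \frac{\left(-10 + b\right) \left(-4 + b\right)}{2}$)
$o{\left(a,S \right)} = - S$ ($o{\left(a,S \right)} = 0 - S = - S$)
$- 8 \left(o{\left(0,-1 \right)} + F{\left(4 \right)}\right) = - 8 \left(\left(-1\right) \left(-1\right) - \left(-8 + 8\right)\right) = - 8 \left(1 - 0\right) = - 8 \left(1 + 0\right) = \left(-8\right) 1 = -8$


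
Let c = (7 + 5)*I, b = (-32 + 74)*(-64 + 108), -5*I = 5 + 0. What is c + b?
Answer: 1836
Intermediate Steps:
I = -1 (I = -(5 + 0)/5 = -1/5*5 = -1)
b = 1848 (b = 42*44 = 1848)
c = -12 (c = (7 + 5)*(-1) = 12*(-1) = -12)
c + b = -12 + 1848 = 1836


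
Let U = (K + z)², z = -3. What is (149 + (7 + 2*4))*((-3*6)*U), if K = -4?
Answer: -144648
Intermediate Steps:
U = 49 (U = (-4 - 3)² = (-7)² = 49)
(149 + (7 + 2*4))*((-3*6)*U) = (149 + (7 + 2*4))*(-3*6*49) = (149 + (7 + 8))*(-18*49) = (149 + 15)*(-882) = 164*(-882) = -144648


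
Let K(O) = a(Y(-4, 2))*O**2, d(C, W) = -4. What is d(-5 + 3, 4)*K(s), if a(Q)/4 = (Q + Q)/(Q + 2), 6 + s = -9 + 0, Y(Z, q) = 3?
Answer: -4320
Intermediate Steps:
s = -15 (s = -6 + (-9 + 0) = -6 - 9 = -15)
a(Q) = 8*Q/(2 + Q) (a(Q) = 4*((Q + Q)/(Q + 2)) = 4*((2*Q)/(2 + Q)) = 4*(2*Q/(2 + Q)) = 8*Q/(2 + Q))
K(O) = 24*O**2/5 (K(O) = (8*3/(2 + 3))*O**2 = (8*3/5)*O**2 = (8*3*(1/5))*O**2 = 24*O**2/5)
d(-5 + 3, 4)*K(s) = -96*(-15)**2/5 = -96*225/5 = -4*1080 = -4320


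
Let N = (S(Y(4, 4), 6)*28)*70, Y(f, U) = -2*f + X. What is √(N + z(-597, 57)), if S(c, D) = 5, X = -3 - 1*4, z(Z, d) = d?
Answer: √9857 ≈ 99.282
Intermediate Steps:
X = -7 (X = -3 - 4 = -7)
Y(f, U) = -7 - 2*f (Y(f, U) = -2*f - 7 = -7 - 2*f)
N = 9800 (N = (5*28)*70 = 140*70 = 9800)
√(N + z(-597, 57)) = √(9800 + 57) = √9857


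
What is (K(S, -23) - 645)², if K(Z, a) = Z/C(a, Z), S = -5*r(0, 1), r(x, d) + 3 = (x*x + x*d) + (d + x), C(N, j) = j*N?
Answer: 220106896/529 ≈ 4.1608e+5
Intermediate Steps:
C(N, j) = N*j
r(x, d) = -3 + d + x + x² + d*x (r(x, d) = -3 + ((x*x + x*d) + (d + x)) = -3 + ((x² + d*x) + (d + x)) = -3 + (d + x + x² + d*x) = -3 + d + x + x² + d*x)
S = 10 (S = -5*(-3 + 1 + 0 + 0² + 1*0) = -5*(-3 + 1 + 0 + 0 + 0) = -5*(-2) = 10)
K(Z, a) = 1/a (K(Z, a) = Z/((a*Z)) = Z/((Z*a)) = Z*(1/(Z*a)) = 1/a)
(K(S, -23) - 645)² = (1/(-23) - 645)² = (-1/23 - 645)² = (-14836/23)² = 220106896/529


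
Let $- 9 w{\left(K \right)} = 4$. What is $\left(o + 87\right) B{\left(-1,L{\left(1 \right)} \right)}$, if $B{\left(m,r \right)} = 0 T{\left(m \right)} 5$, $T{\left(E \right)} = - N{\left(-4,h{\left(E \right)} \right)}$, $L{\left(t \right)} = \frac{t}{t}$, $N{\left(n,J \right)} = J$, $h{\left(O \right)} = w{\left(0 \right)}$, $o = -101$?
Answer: $0$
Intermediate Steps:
$w{\left(K \right)} = - \frac{4}{9}$ ($w{\left(K \right)} = \left(- \frac{1}{9}\right) 4 = - \frac{4}{9}$)
$h{\left(O \right)} = - \frac{4}{9}$
$L{\left(t \right)} = 1$
$T{\left(E \right)} = \frac{4}{9}$ ($T{\left(E \right)} = \left(-1\right) \left(- \frac{4}{9}\right) = \frac{4}{9}$)
$B{\left(m,r \right)} = 0$ ($B{\left(m,r \right)} = 0 \cdot \frac{4}{9} \cdot 5 = 0 \cdot 5 = 0$)
$\left(o + 87\right) B{\left(-1,L{\left(1 \right)} \right)} = \left(-101 + 87\right) 0 = \left(-14\right) 0 = 0$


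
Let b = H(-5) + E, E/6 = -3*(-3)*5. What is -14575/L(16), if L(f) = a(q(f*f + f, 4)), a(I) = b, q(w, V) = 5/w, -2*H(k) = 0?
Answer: -2915/54 ≈ -53.982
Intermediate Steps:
E = 270 (E = 6*(-3*(-3)*5) = 6*(9*5) = 6*45 = 270)
H(k) = 0 (H(k) = -1/2*0 = 0)
b = 270 (b = 0 + 270 = 270)
a(I) = 270
L(f) = 270
-14575/L(16) = -14575/270 = -14575*1/270 = -2915/54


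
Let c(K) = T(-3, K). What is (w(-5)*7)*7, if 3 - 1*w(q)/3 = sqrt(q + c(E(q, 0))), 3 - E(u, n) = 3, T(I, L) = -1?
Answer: 441 - 147*I*sqrt(6) ≈ 441.0 - 360.08*I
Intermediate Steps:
E(u, n) = 0 (E(u, n) = 3 - 1*3 = 3 - 3 = 0)
c(K) = -1
w(q) = 9 - 3*sqrt(-1 + q) (w(q) = 9 - 3*sqrt(q - 1) = 9 - 3*sqrt(-1 + q))
(w(-5)*7)*7 = ((9 - 3*sqrt(-1 - 5))*7)*7 = ((9 - 3*I*sqrt(6))*7)*7 = (63 - 21*I*sqrt(6))*7 = 441 - 147*I*sqrt(6)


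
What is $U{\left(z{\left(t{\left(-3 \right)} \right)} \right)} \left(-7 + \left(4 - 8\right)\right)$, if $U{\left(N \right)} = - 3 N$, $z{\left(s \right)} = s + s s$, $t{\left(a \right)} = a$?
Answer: $198$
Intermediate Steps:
$z{\left(s \right)} = s + s^{2}$
$U{\left(z{\left(t{\left(-3 \right)} \right)} \right)} \left(-7 + \left(4 - 8\right)\right) = - 3 \left(- 3 \left(1 - 3\right)\right) \left(-7 + \left(4 - 8\right)\right) = - 3 \left(\left(-3\right) \left(-2\right)\right) \left(-7 + \left(4 - 8\right)\right) = \left(-3\right) 6 \left(-7 - 4\right) = \left(-18\right) \left(-11\right) = 198$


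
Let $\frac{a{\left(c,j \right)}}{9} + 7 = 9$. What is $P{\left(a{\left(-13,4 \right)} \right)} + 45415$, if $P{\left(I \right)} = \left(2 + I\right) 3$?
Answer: $45475$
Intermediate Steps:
$a{\left(c,j \right)} = 18$ ($a{\left(c,j \right)} = -63 + 9 \cdot 9 = -63 + 81 = 18$)
$P{\left(I \right)} = 6 + 3 I$
$P{\left(a{\left(-13,4 \right)} \right)} + 45415 = \left(6 + 3 \cdot 18\right) + 45415 = \left(6 + 54\right) + 45415 = 60 + 45415 = 45475$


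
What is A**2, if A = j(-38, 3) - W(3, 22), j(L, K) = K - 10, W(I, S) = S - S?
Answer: 49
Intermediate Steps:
W(I, S) = 0
j(L, K) = -10 + K
A = -7 (A = (-10 + 3) - 1*0 = -7 + 0 = -7)
A**2 = (-7)**2 = 49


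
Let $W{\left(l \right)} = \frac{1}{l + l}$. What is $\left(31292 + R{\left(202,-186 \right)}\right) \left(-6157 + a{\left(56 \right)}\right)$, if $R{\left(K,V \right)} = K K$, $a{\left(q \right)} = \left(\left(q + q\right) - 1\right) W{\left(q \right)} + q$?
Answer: $- \frac{3078503706}{7} \approx -4.3979 \cdot 10^{8}$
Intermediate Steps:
$W{\left(l \right)} = \frac{1}{2 l}$
$a{\left(q \right)} = q + \frac{-1 + 2 q}{2 q}$ ($a{\left(q \right)} = \left(\left(q + q\right) - 1\right) \frac{1}{2 q} + q = \left(2 q - 1\right) \frac{1}{2 q} + q = \left(-1 + 2 q\right) \frac{1}{2 q} + q = \frac{-1 + 2 q}{2 q} + q = q + \frac{-1 + 2 q}{2 q}$)
$R{\left(K,V \right)} = K^{2}$
$\left(31292 + R{\left(202,-186 \right)}\right) \left(-6157 + a{\left(56 \right)}\right) = \left(31292 + 202^{2}\right) \left(-6157 + \left(1 + 56 - \frac{1}{2 \cdot 56}\right)\right) = \left(31292 + 40804\right) \left(-6157 + \left(1 + 56 - \frac{1}{112}\right)\right) = 72096 \left(-6157 + \left(1 + 56 - \frac{1}{112}\right)\right) = 72096 \left(-6157 + \frac{6383}{112}\right) = 72096 \left(- \frac{683201}{112}\right) = - \frac{3078503706}{7}$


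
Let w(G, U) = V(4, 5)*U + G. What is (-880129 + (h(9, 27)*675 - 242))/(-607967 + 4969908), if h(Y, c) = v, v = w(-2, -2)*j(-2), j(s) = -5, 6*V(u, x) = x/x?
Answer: -872496/4361941 ≈ -0.20002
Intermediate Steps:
V(u, x) = ⅙ (V(u, x) = (x/x)/6 = (⅙)*1 = ⅙)
w(G, U) = G + U/6 (w(G, U) = U/6 + G = G + U/6)
v = 35/3 (v = (-2 + (⅙)*(-2))*(-5) = (-2 - ⅓)*(-5) = -7/3*(-5) = 35/3 ≈ 11.667)
h(Y, c) = 35/3
(-880129 + (h(9, 27)*675 - 242))/(-607967 + 4969908) = (-880129 + ((35/3)*675 - 242))/(-607967 + 4969908) = (-880129 + (7875 - 242))/4361941 = (-880129 + 7633)*(1/4361941) = -872496*1/4361941 = -872496/4361941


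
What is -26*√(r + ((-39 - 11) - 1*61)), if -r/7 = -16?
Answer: -26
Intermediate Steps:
r = 112 (r = -7*(-16) = 112)
-26*√(r + ((-39 - 11) - 1*61)) = -26*√(112 + ((-39 - 11) - 1*61)) = -26*√(112 + (-50 - 61)) = -26*√(112 - 111) = -26*√1 = -26*1 = -26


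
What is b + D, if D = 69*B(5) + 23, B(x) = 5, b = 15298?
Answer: 15666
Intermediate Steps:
D = 368 (D = 69*5 + 23 = 345 + 23 = 368)
b + D = 15298 + 368 = 15666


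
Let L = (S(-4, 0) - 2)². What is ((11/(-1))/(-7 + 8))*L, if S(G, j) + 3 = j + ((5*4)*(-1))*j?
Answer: -275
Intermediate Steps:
S(G, j) = -3 - 19*j (S(G, j) = -3 + (j + ((5*4)*(-1))*j) = -3 + (j + (20*(-1))*j) = -3 + (j - 20*j) = -3 - 19*j)
L = 25 (L = ((-3 - 19*0) - 2)² = ((-3 + 0) - 2)² = (-3 - 2)² = (-5)² = 25)
((11/(-1))/(-7 + 8))*L = ((11/(-1))/(-7 + 8))*25 = ((11*(-1))/1)*25 = (1*(-11))*25 = -11*25 = -275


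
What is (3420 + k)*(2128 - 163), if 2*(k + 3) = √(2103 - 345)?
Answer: 6714405 + 1965*√1758/2 ≈ 6.7556e+6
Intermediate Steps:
k = -3 + √1758/2 (k = -3 + √(2103 - 345)/2 = -3 + √1758/2 ≈ 17.964)
(3420 + k)*(2128 - 163) = (3420 + (-3 + √1758/2))*(2128 - 163) = (3417 + √1758/2)*1965 = 6714405 + 1965*√1758/2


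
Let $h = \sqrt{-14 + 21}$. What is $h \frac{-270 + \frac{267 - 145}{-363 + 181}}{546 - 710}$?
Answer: $\frac{24631 \sqrt{7}}{14924} \approx 4.3666$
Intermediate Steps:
$h = \sqrt{7} \approx 2.6458$
$h \frac{-270 + \frac{267 - 145}{-363 + 181}}{546 - 710} = \sqrt{7} \frac{-270 + \frac{267 - 145}{-363 + 181}}{546 - 710} = \sqrt{7} \frac{-270 + \frac{122}{-182}}{-164} = \sqrt{7} \left(-270 + 122 \left(- \frac{1}{182}\right)\right) \left(- \frac{1}{164}\right) = \sqrt{7} \left(-270 - \frac{61}{91}\right) \left(- \frac{1}{164}\right) = \sqrt{7} \left(\left(- \frac{24631}{91}\right) \left(- \frac{1}{164}\right)\right) = \sqrt{7} \cdot \frac{24631}{14924} = \frac{24631 \sqrt{7}}{14924}$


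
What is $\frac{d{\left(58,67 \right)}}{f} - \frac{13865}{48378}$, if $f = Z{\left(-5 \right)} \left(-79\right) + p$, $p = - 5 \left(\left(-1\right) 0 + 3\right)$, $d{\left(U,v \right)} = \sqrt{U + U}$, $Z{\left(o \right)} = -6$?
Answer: $- \frac{13865}{48378} + \frac{2 \sqrt{29}}{459} \approx -0.26313$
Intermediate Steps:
$d{\left(U,v \right)} = \sqrt{2} \sqrt{U}$ ($d{\left(U,v \right)} = \sqrt{2 U} = \sqrt{2} \sqrt{U}$)
$p = -15$ ($p = - 5 \left(0 + 3\right) = \left(-5\right) 3 = -15$)
$f = 459$ ($f = \left(-6\right) \left(-79\right) - 15 = 474 - 15 = 459$)
$\frac{d{\left(58,67 \right)}}{f} - \frac{13865}{48378} = \frac{\sqrt{2} \sqrt{58}}{459} - \frac{13865}{48378} = 2 \sqrt{29} \cdot \frac{1}{459} - \frac{13865}{48378} = \frac{2 \sqrt{29}}{459} - \frac{13865}{48378} = - \frac{13865}{48378} + \frac{2 \sqrt{29}}{459}$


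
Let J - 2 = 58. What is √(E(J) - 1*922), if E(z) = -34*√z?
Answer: √(-922 - 68*√15) ≈ 34.429*I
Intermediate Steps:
J = 60 (J = 2 + 58 = 60)
√(E(J) - 1*922) = √(-68*√15 - 1*922) = √(-68*√15 - 922) = √(-922 - 68*√15)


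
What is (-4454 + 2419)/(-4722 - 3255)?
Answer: 2035/7977 ≈ 0.25511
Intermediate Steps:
(-4454 + 2419)/(-4722 - 3255) = -2035/(-7977) = -2035*(-1/7977) = 2035/7977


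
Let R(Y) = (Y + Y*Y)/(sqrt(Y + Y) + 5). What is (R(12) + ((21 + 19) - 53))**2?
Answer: 1172353 - 478608*sqrt(6) ≈ 7.6132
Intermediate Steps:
R(Y) = (Y + Y**2)/(5 + sqrt(2)*sqrt(Y)) (R(Y) = (Y + Y**2)/(sqrt(2*Y) + 5) = (Y + Y**2)/(sqrt(2)*sqrt(Y) + 5) = (Y + Y**2)/(5 + sqrt(2)*sqrt(Y)))
(R(12) + ((21 + 19) - 53))**2 = (12*(1 + 12)/(5 + sqrt(2)*sqrt(12)) + ((21 + 19) - 53))**2 = (12*13/(5 + sqrt(2)*(2*sqrt(3))) + (40 - 53))**2 = (12*13/(5 + 2*sqrt(6)) - 13)**2 = (156/(5 + 2*sqrt(6)) - 13)**2 = (-13 + 156/(5 + 2*sqrt(6)))**2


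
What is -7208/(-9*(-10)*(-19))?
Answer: 3604/855 ≈ 4.2152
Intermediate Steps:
-7208/(-9*(-10)*(-19)) = -7208/(90*(-19)) = -7208/(-1710) = -7208*(-1/1710) = 3604/855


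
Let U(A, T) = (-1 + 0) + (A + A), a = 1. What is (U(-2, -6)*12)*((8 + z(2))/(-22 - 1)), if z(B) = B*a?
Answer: 600/23 ≈ 26.087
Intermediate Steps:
U(A, T) = -1 + 2*A
z(B) = B (z(B) = B*1 = B)
(U(-2, -6)*12)*((8 + z(2))/(-22 - 1)) = ((-1 + 2*(-2))*12)*((8 + 2)/(-22 - 1)) = ((-1 - 4)*12)*(10/(-23)) = (-5*12)*(10*(-1/23)) = -60*(-10/23) = 600/23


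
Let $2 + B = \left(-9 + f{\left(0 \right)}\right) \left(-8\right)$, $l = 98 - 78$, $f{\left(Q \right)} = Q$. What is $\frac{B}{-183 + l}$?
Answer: $- \frac{70}{163} \approx -0.42945$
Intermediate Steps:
$l = 20$
$B = 70$ ($B = -2 + \left(-9 + 0\right) \left(-8\right) = -2 - -72 = -2 + 72 = 70$)
$\frac{B}{-183 + l} = \frac{70}{-183 + 20} = \frac{70}{-163} = 70 \left(- \frac{1}{163}\right) = - \frac{70}{163}$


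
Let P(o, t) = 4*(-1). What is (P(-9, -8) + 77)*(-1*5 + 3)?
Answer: -146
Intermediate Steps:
P(o, t) = -4
(P(-9, -8) + 77)*(-1*5 + 3) = (-4 + 77)*(-1*5 + 3) = 73*(-5 + 3) = 73*(-2) = -146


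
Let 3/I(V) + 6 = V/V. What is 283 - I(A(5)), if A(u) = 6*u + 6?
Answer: 1418/5 ≈ 283.60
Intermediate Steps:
A(u) = 6 + 6*u
I(V) = -3/5 (I(V) = 3/(-6 + V/V) = 3/(-6 + 1) = 3/(-5) = 3*(-1/5) = -3/5)
283 - I(A(5)) = 283 - 1*(-3/5) = 283 + 3/5 = 1418/5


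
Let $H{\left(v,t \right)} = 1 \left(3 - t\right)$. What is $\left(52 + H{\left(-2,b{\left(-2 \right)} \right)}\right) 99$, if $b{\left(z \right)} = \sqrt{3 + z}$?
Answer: $5346$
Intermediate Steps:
$H{\left(v,t \right)} = 3 - t$
$\left(52 + H{\left(-2,b{\left(-2 \right)} \right)}\right) 99 = \left(52 + \left(3 - \sqrt{3 - 2}\right)\right) 99 = \left(52 + \left(3 - \sqrt{1}\right)\right) 99 = \left(52 + \left(3 - 1\right)\right) 99 = \left(52 + 2\right) 99 = 54 \cdot 99 = 5346$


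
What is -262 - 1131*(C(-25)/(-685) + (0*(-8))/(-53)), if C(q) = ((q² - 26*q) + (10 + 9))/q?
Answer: -5950264/17125 ≈ -347.46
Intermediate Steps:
C(q) = (19 + q² - 26*q)/q (C(q) = ((q² - 26*q) + 19)/q = (19 + q² - 26*q)/q)
-262 - 1131*(C(-25)/(-685) + (0*(-8))/(-53)) = -262 - 1131*((-26 - 25 + 19/(-25))/(-685) + (0*(-8))/(-53)) = -262 - 1131*((-26 - 25 + 19*(-1/25))*(-1/685) + 0*(-1/53)) = -262 - 1131*((-26 - 25 - 19/25)*(-1/685) + 0) = -262 - 1131*(-1294/25*(-1/685) + 0) = -262 - 1131*(1294/17125 + 0) = -262 - 1131*1294/17125 = -262 - 1463514/17125 = -5950264/17125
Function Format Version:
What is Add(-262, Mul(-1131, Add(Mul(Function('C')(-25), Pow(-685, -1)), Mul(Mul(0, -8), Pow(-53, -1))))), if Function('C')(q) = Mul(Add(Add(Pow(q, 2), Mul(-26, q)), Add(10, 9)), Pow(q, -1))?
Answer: Rational(-5950264, 17125) ≈ -347.46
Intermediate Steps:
Function('C')(q) = Mul(Pow(q, -1), Add(19, Pow(q, 2), Mul(-26, q))) (Function('C')(q) = Mul(Add(Add(Pow(q, 2), Mul(-26, q)), 19), Pow(q, -1)) = Mul(Add(19, Pow(q, 2), Mul(-26, q)), Pow(q, -1)) = Mul(Pow(q, -1), Add(19, Pow(q, 2), Mul(-26, q))))
Add(-262, Mul(-1131, Add(Mul(Function('C')(-25), Pow(-685, -1)), Mul(Mul(0, -8), Pow(-53, -1))))) = Add(-262, Mul(-1131, Add(Mul(Add(-26, -25, Mul(19, Pow(-25, -1))), Pow(-685, -1)), Mul(Mul(0, -8), Pow(-53, -1))))) = Add(-262, Mul(-1131, Add(Mul(Add(-26, -25, Mul(19, Rational(-1, 25))), Rational(-1, 685)), Mul(0, Rational(-1, 53))))) = Add(-262, Mul(-1131, Add(Mul(Add(-26, -25, Rational(-19, 25)), Rational(-1, 685)), 0))) = Add(-262, Mul(-1131, Add(Mul(Rational(-1294, 25), Rational(-1, 685)), 0))) = Add(-262, Mul(-1131, Add(Rational(1294, 17125), 0))) = Add(-262, Mul(-1131, Rational(1294, 17125))) = Add(-262, Rational(-1463514, 17125)) = Rational(-5950264, 17125)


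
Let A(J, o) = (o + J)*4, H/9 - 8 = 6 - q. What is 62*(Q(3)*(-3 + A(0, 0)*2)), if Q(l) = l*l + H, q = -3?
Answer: -30132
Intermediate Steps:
H = 153 (H = 72 + 9*(6 - 1*(-3)) = 72 + 9*(6 + 3) = 72 + 9*9 = 72 + 81 = 153)
Q(l) = 153 + l² (Q(l) = l*l + 153 = l² + 153 = 153 + l²)
A(J, o) = 4*J + 4*o (A(J, o) = (J + o)*4 = 4*J + 4*o)
62*(Q(3)*(-3 + A(0, 0)*2)) = 62*((153 + 3²)*(-3 + (4*0 + 4*0)*2)) = 62*((153 + 9)*(-3 + (0 + 0)*2)) = 62*(162*(-3 + 0*2)) = 62*(162*(-3 + 0)) = 62*(162*(-3)) = 62*(-486) = -30132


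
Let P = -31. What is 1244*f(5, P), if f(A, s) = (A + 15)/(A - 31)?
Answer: -12440/13 ≈ -956.92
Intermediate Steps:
f(A, s) = (15 + A)/(-31 + A)
1244*f(5, P) = 1244*((15 + 5)/(-31 + 5)) = 1244*(20/(-26)) = 1244*(-1/26*20) = 1244*(-10/13) = -12440/13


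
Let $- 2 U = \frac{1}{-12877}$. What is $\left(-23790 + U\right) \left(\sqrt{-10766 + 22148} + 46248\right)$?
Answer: $- \frac{14167789426716}{12877} - \frac{612687659 \sqrt{11382}}{25754} \approx -1.1028 \cdot 10^{9}$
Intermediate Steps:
$U = \frac{1}{25754}$ ($U = - \frac{1}{2 \left(-12877\right)} = \left(- \frac{1}{2}\right) \left(- \frac{1}{12877}\right) = \frac{1}{25754} \approx 3.8829 \cdot 10^{-5}$)
$\left(-23790 + U\right) \left(\sqrt{-10766 + 22148} + 46248\right) = \left(-23790 + \frac{1}{25754}\right) \left(\sqrt{-10766 + 22148} + 46248\right) = - \frac{612687659 \left(\sqrt{11382} + 46248\right)}{25754} = - \frac{612687659 \left(46248 + \sqrt{11382}\right)}{25754} = - \frac{14167789426716}{12877} - \frac{612687659 \sqrt{11382}}{25754}$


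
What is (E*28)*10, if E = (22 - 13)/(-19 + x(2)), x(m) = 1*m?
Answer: -2520/17 ≈ -148.24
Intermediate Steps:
x(m) = m
E = -9/17 (E = (22 - 13)/(-19 + 2) = 9/(-17) = 9*(-1/17) = -9/17 ≈ -0.52941)
(E*28)*10 = -9/17*28*10 = -252/17*10 = -2520/17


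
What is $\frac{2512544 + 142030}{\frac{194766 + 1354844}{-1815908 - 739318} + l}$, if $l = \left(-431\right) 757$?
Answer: $- \frac{1695759125931}{208421867738} \approx -8.1362$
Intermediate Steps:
$l = -326267$
$\frac{2512544 + 142030}{\frac{194766 + 1354844}{-1815908 - 739318} + l} = \frac{2512544 + 142030}{\frac{194766 + 1354844}{-1815908 - 739318} - 326267} = \frac{2654574}{\frac{1549610}{-2555226} - 326267} = \frac{2654574}{1549610 \left(- \frac{1}{2555226}\right) - 326267} = \frac{2654574}{- \frac{774805}{1277613} - 326267} = \frac{2654574}{- \frac{416843735476}{1277613}} = 2654574 \left(- \frac{1277613}{416843735476}\right) = - \frac{1695759125931}{208421867738}$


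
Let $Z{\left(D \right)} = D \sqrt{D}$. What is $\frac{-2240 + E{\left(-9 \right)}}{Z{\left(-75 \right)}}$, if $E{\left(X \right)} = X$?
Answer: $- \frac{2249 i \sqrt{3}}{1125} \approx - 3.4626 i$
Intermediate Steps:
$Z{\left(D \right)} = D^{\frac{3}{2}}$
$\frac{-2240 + E{\left(-9 \right)}}{Z{\left(-75 \right)}} = \frac{-2240 - 9}{\left(-75\right)^{\frac{3}{2}}} = - \frac{2249}{\left(-375\right) i \sqrt{3}} = - 2249 \frac{i \sqrt{3}}{1125} = - \frac{2249 i \sqrt{3}}{1125}$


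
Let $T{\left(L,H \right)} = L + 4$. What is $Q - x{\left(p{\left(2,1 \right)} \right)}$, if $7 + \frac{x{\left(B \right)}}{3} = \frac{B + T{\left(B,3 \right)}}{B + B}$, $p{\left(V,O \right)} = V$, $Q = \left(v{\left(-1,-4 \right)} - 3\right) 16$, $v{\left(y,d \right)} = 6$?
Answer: $63$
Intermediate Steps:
$Q = 48$ ($Q = \left(6 - 3\right) 16 = 3 \cdot 16 = 48$)
$T{\left(L,H \right)} = 4 + L$
$x{\left(B \right)} = -21 + \frac{3 \left(4 + 2 B\right)}{2 B}$ ($x{\left(B \right)} = -21 + 3 \frac{B + \left(4 + B\right)}{B + B} = -21 + 3 \frac{4 + 2 B}{2 B} = -21 + \frac{3 \left(4 + 2 B\right)}{2 B}$)
$Q - x{\left(p{\left(2,1 \right)} \right)} = 48 - \left(-18 + \frac{6}{2}\right) = 48 - \left(-18 + 6 \cdot \frac{1}{2}\right) = 48 - \left(-18 + 3\right) = 48 - -15 = 48 + 15 = 63$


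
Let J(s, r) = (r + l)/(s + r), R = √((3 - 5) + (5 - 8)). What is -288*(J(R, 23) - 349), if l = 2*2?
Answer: 8915760/89 + 1296*I*√5/89 ≈ 1.0018e+5 + 32.561*I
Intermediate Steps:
l = 4
R = I*√5 (R = √(-2 - 3) = √(-5) = I*√5 ≈ 2.2361*I)
J(s, r) = (4 + r)/(r + s) (J(s, r) = (r + 4)/(s + r) = (4 + r)/(r + s))
-288*(J(R, 23) - 349) = -288*((4 + 23)/(23 + I*√5) - 349) = -288*(27/(23 + I*√5) - 349) = -288*(-349 + 27/(23 + I*√5)) = 100512 - 7776/(23 + I*√5)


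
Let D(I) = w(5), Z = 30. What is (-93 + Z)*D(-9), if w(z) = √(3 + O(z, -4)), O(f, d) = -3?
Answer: 0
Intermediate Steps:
w(z) = 0 (w(z) = √(3 - 3) = √0 = 0)
D(I) = 0
(-93 + Z)*D(-9) = (-93 + 30)*0 = -63*0 = 0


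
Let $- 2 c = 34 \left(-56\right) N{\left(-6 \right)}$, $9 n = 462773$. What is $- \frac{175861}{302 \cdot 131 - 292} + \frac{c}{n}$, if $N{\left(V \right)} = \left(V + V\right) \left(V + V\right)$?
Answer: $- \frac{4704672959}{2596156530} \approx -1.8122$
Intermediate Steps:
$n = \frac{462773}{9}$ ($n = \frac{1}{9} \cdot 462773 = \frac{462773}{9} \approx 51419.0$)
$N{\left(V \right)} = 4 V^{2}$ ($N{\left(V \right)} = 2 V 2 V = 4 V^{2}$)
$c = 137088$ ($c = - \frac{34 \left(-56\right) 4 \left(-6\right)^{2}}{2} = - \frac{\left(-1904\right) 4 \cdot 36}{2} = - \frac{\left(-1904\right) 144}{2} = \left(- \frac{1}{2}\right) \left(-274176\right) = 137088$)
$- \frac{175861}{302 \cdot 131 - 292} + \frac{c}{n} = - \frac{175861}{302 \cdot 131 - 292} + \frac{137088}{\frac{462773}{9}} = - \frac{175861}{39562 - 292} + 137088 \cdot \frac{9}{462773} = - \frac{175861}{39270} + \frac{1233792}{462773} = \left(-175861\right) \frac{1}{39270} + \frac{1233792}{462773} = - \frac{25123}{5610} + \frac{1233792}{462773} = - \frac{4704672959}{2596156530}$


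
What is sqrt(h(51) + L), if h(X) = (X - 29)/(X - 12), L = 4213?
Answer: sqrt(6408831)/39 ≈ 64.912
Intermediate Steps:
h(X) = (-29 + X)/(-12 + X)
sqrt(h(51) + L) = sqrt((-29 + 51)/(-12 + 51) + 4213) = sqrt(22/39 + 4213) = sqrt(164329/39) = sqrt(6408831)/39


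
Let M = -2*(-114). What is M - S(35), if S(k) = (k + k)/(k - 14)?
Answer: 674/3 ≈ 224.67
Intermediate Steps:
M = 228
S(k) = 2*k/(-14 + k) (S(k) = (2*k)/(-14 + k) = 2*k/(-14 + k))
M - S(35) = 228 - 2*35/(-14 + 35) = 228 - 2*35/21 = 228 - 1*10/3 = 228 - 10/3 = 674/3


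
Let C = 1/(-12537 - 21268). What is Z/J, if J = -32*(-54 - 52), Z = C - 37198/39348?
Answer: -628758869/2255949901440 ≈ -0.00027871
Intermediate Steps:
C = -1/33805 (C = 1/(-33805) = -1/33805 ≈ -2.9581e-5)
Z = -628758869/665079570 (Z = -1/33805 - 37198/39348 = -1/33805 - 37198*1/39348 = -1/33805 - 18599/19674 = -628758869/665079570 ≈ -0.94539)
J = 3392 (J = -32*(-106) = -1*(-3392) = 3392)
Z/J = -628758869/665079570/3392 = -628758869/665079570*1/3392 = -628758869/2255949901440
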